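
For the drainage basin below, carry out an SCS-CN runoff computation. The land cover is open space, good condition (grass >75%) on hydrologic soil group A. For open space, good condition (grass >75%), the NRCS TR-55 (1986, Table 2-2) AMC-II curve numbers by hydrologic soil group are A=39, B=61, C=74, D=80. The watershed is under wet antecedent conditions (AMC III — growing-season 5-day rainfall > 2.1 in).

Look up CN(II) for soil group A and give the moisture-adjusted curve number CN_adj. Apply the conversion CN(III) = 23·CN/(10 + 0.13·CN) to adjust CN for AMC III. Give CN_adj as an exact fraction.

CN_adj = 89700/1507 ≈ 59.522

NRCS table: open space, good condition (grass >75%), soil group A → CN(II) = 39
CN(III) from CN(II)=39: (23·39)/(10 + 0.13·39) = 89700/1507 ≈ 59.522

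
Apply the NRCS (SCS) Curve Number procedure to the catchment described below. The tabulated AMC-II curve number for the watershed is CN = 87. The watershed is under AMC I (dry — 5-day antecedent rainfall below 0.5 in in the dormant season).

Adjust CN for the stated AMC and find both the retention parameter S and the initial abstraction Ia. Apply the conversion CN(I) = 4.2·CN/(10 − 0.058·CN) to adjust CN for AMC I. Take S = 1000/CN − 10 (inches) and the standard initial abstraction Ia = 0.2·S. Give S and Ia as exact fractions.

S = 6500/1827 in ≈ 3.558 in; Ia = 1300/1827 in ≈ 0.712 in

Adjust CN=87 to AMC I: 4.2·87/(10 − 0.058·87) → (1827/5) ÷ (2477/500) = 182700/2477 ≈ 73.759
S = 1000/(182700/2477) − 10 = 6500/1827 in ≈ 3.558 in
Ia = 0.2·(6500/1827) = 1300/1827 in ≈ 0.712 in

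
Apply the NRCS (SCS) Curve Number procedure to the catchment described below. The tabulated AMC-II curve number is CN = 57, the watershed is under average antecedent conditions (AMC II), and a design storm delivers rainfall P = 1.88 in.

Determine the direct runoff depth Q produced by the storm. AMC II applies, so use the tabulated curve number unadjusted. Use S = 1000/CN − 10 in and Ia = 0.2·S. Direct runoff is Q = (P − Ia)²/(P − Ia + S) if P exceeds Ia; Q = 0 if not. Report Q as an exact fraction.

Q = 279841/16072575 in ≈ 0.017 in

Average conditions: CN = 57 (no AMC adjustment).
Retention S: 1000/CN − 10 with CN=57.000 → S = 430/57 ≈ 7.544 in
Ia = 0.2S: 0.2·7.544 = 1.509 in (exactly 86/57)
Since P=1.880 > Ia=1.509: effective rainfall P−Ia = 529/1425 in
Q: (529/1425)² ÷ (11279/1425) = 279841/16072575 in (≈ 0.017 in)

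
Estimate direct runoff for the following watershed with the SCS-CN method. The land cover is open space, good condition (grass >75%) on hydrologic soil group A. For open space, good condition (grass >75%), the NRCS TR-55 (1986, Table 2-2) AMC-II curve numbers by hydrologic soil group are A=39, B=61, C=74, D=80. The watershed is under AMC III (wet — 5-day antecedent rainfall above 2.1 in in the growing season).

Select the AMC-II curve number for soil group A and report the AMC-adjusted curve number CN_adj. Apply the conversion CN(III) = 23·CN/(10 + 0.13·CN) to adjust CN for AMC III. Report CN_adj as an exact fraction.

CN_adj = 89700/1507 ≈ 59.522

NRCS table: open space, good condition (grass >75%), soil group A → CN(II) = 39
CN(III) from CN(II)=39: (23·39)/(10 + 0.13·39) = 89700/1507 ≈ 59.522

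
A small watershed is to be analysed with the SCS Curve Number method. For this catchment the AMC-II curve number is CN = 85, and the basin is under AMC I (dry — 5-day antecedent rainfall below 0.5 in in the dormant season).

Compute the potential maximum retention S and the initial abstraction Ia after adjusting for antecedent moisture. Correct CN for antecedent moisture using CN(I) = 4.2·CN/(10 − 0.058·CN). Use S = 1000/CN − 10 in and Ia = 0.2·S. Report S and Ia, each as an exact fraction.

Dry (AMC I): CN(I) = 4.2·85/(10 − 0.058·85) = 357/(507/100) = 11900/169 ≈ 70.414
S = 1000/(11900/169) − 10 = 500/119 in ≈ 4.202 in
Initial abstraction Ia = S/5 = (500/119)/5 = 100/119 ≈ 0.840 in

S = 500/119 in ≈ 4.202 in; Ia = 100/119 in ≈ 0.840 in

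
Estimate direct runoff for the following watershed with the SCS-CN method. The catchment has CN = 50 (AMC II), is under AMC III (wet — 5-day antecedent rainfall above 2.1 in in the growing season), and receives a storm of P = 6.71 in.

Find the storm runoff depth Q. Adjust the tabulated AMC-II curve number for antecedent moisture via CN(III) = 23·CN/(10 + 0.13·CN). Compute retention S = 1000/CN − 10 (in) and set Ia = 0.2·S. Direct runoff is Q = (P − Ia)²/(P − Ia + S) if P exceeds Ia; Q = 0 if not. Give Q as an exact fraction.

Q = 180445489/53895900 in ≈ 3.348 in

Adjust CN=50 to AMC III: 23·50/(10 + 0.13·50) → 1150 ÷ (33/2) = 2300/33 ≈ 69.697
S = 1000/(2300/33) − 10 = 100/23 in ≈ 4.348 in
Initial abstraction Ia = S/5 = (100/23)/5 = 20/23 ≈ 0.870 in
Excess rainfall: 6.710 − 0.870 = 5.840 in; P > Ia so Q > 0
Runoff Q = (P−Ia)²/(P−Ia+S) = (5.840)²/(5.840+4.348) = 180445489/53895900 ≈ 3.348 in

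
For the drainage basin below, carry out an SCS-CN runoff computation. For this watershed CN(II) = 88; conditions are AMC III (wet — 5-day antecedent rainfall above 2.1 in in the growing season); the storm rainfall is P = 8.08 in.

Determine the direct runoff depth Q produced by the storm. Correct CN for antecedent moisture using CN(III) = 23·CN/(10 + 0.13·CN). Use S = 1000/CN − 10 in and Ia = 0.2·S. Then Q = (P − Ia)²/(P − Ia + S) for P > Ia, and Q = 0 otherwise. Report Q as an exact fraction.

Adjust CN=88 to AMC III: 23·88/(10 + 0.13·88) → 2024 ÷ (536/25) = 6325/67 ≈ 94.403
Retention S: 1000/CN − 10 with CN=94.403 → S = 150/253 ≈ 0.593 in
Initial abstraction Ia = S/5 = (150/253)/5 = 30/253 ≈ 0.119 in
Since P=8.080 > Ia=0.119: effective rainfall P−Ia = 50356/6325 in
Q: (50356/6325)² ÷ (54106/6325) = 1267863368/171110225 in (≈ 7.410 in)

Q = 1267863368/171110225 in ≈ 7.410 in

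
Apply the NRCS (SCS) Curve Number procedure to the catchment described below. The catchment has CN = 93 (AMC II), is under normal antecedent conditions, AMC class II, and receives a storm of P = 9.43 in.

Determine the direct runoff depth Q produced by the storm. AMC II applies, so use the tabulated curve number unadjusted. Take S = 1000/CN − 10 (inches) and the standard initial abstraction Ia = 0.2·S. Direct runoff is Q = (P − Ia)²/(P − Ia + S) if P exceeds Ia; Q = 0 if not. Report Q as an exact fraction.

AMC II — tabulated CN = 93 applies directly.
Retention S: 1000/CN − 10 with CN=93.000 → S = 70/93 ≈ 0.753 in
Ia = 0.2·(70/93) = 14/93 in ≈ 0.151 in
P − Ia = 9.430 − 0.151 = 86299/9300 ≈ 9.279 in (> 0, runoff occurs)
Q = (86299/9300)²/((86299/9300) + 70/93) = (7447517401/86490000)/(93299/9300) = 7447517401/867680700 in ≈ 8.583 in

Q = 7447517401/867680700 in ≈ 8.583 in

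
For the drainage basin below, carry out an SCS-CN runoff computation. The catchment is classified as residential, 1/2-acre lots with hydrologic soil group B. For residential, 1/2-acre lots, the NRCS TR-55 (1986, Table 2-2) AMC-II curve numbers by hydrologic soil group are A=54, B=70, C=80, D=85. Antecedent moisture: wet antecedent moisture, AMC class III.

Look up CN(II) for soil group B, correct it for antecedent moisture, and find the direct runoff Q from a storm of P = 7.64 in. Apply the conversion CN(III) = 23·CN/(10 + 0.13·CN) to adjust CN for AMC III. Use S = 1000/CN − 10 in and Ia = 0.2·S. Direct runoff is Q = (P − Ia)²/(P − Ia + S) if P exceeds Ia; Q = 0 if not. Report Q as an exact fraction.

NRCS table: residential, 1/2-acre lots, soil group B → CN(II) = 70
Adjust CN=70 to AMC III: 23·70/(10 + 0.13·70) → 1610 ÷ (191/10) = 16100/191 ≈ 84.293
Max retention: S = 1000/(16100/191) − 10 = 300/161 in (≈ 1.863 in)
Ia = 0.2S: 0.2·1.863 = 0.373 in (exactly 60/161)
Excess rainfall: 7.640 − 0.373 = 7.267 in; P > Ia so Q > 0
Runoff Q = (P−Ia)²/(P−Ia+S) = (7.267)²/(7.267+1.863) = 855621001/147922775 ≈ 5.784 in

Q = 855621001/147922775 in ≈ 5.784 in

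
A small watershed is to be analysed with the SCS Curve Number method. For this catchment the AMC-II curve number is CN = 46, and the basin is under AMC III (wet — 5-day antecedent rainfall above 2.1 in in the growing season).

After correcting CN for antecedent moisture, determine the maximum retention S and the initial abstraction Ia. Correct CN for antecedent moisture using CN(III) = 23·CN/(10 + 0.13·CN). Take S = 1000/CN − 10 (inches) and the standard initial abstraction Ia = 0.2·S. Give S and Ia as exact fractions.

S = 2700/529 in ≈ 5.104 in; Ia = 540/529 in ≈ 1.021 in

Wet (AMC III): CN(III) = 23·46/(10 + 0.13·46) = 1058/(799/50) = 52900/799 ≈ 66.208
Retention S: 1000/CN − 10 with CN=66.208 → S = 2700/529 ≈ 5.104 in
Ia = 0.2·(2700/529) = 540/529 in ≈ 1.021 in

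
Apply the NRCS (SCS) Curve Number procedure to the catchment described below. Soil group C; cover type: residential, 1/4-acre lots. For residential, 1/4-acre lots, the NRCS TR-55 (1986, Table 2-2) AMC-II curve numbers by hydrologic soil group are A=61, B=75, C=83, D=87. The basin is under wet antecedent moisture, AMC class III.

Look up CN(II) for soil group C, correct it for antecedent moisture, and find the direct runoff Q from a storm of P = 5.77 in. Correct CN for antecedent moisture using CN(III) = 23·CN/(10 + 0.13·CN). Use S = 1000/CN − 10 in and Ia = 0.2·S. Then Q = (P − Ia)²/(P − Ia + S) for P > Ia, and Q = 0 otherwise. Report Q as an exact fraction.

Q = 1139541305049/236237413700 in ≈ 4.824 in

NRCS table: residential, 1/4-acre lots, soil group C → CN(II) = 83
Adjust CN=83 to AMC III: 23·83/(10 + 0.13·83) → 1909 ÷ (2079/100) = 190900/2079 ≈ 91.823
S = 1000/(190900/2079) − 10 = 1700/1909 in ≈ 0.891 in
Ia = 0.2·(1700/1909) = 340/1909 in ≈ 0.178 in
Excess rainfall: 5.770 − 0.178 = 5.592 in; P > Ia so Q > 0
Q = (1067493/190900)²/((1067493/190900) + 1700/1909) = (1139541305049/36442810000)/(1237493/190900) = 1139541305049/236237413700 in ≈ 4.824 in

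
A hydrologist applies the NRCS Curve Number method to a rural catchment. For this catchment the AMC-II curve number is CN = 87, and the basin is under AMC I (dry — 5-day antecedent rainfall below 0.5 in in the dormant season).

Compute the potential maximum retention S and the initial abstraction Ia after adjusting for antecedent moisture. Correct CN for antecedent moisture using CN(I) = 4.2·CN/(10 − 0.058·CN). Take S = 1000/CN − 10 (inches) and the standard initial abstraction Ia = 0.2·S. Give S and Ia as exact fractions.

S = 6500/1827 in ≈ 3.558 in; Ia = 1300/1827 in ≈ 0.712 in

Adjust CN=87 to AMC I: 4.2·87/(10 − 0.058·87) → (1827/5) ÷ (2477/500) = 182700/2477 ≈ 73.759
S = 1000/(182700/2477) − 10 = 6500/1827 in ≈ 3.558 in
Ia = 0.2·(6500/1827) = 1300/1827 in ≈ 0.712 in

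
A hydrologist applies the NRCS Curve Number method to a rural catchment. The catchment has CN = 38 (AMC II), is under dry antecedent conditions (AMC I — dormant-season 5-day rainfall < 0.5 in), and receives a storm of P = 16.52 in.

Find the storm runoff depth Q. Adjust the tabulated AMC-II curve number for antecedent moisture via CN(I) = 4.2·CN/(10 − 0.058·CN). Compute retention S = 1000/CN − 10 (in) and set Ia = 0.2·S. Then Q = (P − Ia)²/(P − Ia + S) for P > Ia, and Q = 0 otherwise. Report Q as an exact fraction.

Dry (AMC I): CN(I) = 4.2·38/(10 − 0.058·38) = (798/5)/(1949/250) = 39900/1949 ≈ 20.472
Max retention: S = 1000/(39900/1949) − 10 = 15500/399 in (≈ 38.847 in)
Initial abstraction Ia = S/5 = (15500/399)/5 = 3100/399 ≈ 7.769 in
Excess rainfall: 16.520 − 7.769 = 8.751 in; P > Ia so Q > 0
Runoff Q = (P−Ia)²/(P−Ia+S) = (8.751)²/(8.751+38.847) = 7619020369/4736000325 ≈ 1.609 in

Q = 7619020369/4736000325 in ≈ 1.609 in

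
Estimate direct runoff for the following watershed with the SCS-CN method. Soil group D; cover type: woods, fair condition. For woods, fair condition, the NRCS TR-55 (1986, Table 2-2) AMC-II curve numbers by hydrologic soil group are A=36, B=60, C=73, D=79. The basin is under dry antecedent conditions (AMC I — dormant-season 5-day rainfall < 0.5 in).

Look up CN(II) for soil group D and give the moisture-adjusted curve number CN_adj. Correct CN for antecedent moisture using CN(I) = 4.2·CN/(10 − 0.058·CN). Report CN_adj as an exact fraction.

CN_adj = 7900/129 ≈ 61.240

NRCS table: woods, fair condition, soil group D → CN(II) = 79
Dry (AMC I): CN(I) = 4.2·79/(10 − 0.058·79) = (1659/5)/(2709/500) = 7900/129 ≈ 61.240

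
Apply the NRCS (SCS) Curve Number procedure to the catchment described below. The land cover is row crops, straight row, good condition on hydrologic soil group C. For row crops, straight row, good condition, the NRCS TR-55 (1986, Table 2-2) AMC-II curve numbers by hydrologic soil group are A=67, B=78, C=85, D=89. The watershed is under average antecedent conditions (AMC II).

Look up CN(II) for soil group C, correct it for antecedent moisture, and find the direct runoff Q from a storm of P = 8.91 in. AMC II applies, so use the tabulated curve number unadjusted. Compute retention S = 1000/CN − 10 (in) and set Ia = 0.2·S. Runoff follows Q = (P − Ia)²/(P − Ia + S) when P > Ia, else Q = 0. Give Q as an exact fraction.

Q = 70538403/9943300 in ≈ 7.094 in

NRCS table: row crops, straight row, good condition, soil group C → CN(II) = 85
AMC II — tabulated CN = 85 applies directly.
S = 1000/85 − 10 = 30/17 in ≈ 1.765 in
Ia = 0.2S: 0.2·1.765 = 0.353 in (exactly 6/17)
Since P=8.910 > Ia=0.353: effective rainfall P−Ia = 14547/1700 in
Runoff Q = (P−Ia)²/(P−Ia+S) = (8.557)²/(8.557+1.765) = 70538403/9943300 ≈ 7.094 in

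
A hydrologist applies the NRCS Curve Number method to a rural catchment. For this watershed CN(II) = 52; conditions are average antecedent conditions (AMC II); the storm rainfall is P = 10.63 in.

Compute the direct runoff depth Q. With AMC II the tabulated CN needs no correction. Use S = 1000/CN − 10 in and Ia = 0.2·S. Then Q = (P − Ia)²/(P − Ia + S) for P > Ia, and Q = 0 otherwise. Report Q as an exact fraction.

CN(II) = 52; AMC II needs no correction.
Retention S: 1000/CN − 10 with CN=52.000 → S = 120/13 ≈ 9.231 in
Ia = 0.2·(120/13) = 24/13 in ≈ 1.846 in
Since P=10.630 > Ia=1.846: effective rainfall P−Ia = 11419/1300 in
Q: (11419/1300)² ÷ (23419/1300) = 130393561/30444700 in (≈ 4.283 in)

Q = 130393561/30444700 in ≈ 4.283 in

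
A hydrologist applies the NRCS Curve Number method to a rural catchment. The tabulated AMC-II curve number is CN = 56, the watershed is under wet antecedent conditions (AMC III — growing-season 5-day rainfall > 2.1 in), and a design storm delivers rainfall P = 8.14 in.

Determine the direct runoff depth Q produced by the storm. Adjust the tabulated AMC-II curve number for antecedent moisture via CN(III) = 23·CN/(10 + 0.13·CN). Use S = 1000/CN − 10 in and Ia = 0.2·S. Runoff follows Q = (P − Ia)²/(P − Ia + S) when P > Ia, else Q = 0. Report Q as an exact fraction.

Wet (AMC III): CN(III) = 23·56/(10 + 0.13·56) = 1288/(432/25) = 4025/54 ≈ 74.537
S = 1000/(4025/54) − 10 = 550/161 in ≈ 3.416 in
Ia = 0.2·(550/161) = 110/161 in ≈ 0.683 in
Since P=8.140 > Ia=0.683: effective rainfall P−Ia = 60027/8050 in
Q: (60027/8050)² ÷ (87527/8050) = 327567339/64053850 in (≈ 5.114 in)

Q = 327567339/64053850 in ≈ 5.114 in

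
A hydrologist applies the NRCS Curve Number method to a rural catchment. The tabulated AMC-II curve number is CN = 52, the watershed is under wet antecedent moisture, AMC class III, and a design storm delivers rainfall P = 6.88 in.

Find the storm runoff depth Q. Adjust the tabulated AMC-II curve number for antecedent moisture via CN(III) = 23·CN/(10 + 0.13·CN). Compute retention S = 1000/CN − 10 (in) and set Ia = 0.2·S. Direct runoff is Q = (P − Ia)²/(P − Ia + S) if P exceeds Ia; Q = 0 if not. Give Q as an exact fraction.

Wet (AMC III): CN(III) = 23·52/(10 + 0.13·52) = 1196/(419/25) = 29900/419 ≈ 71.360
Max retention: S = 1000/(29900/419) − 10 = 1200/299 in (≈ 4.013 in)
Ia = 0.2S: 0.2·4.013 = 0.803 in (exactly 240/299)
Excess rainfall: 6.880 − 0.803 = 6.077 in; P > Ia so Q > 0
Q: (45428/7475)² ÷ (75428/7475) = 515925796/140956075 in (≈ 3.660 in)

Q = 515925796/140956075 in ≈ 3.660 in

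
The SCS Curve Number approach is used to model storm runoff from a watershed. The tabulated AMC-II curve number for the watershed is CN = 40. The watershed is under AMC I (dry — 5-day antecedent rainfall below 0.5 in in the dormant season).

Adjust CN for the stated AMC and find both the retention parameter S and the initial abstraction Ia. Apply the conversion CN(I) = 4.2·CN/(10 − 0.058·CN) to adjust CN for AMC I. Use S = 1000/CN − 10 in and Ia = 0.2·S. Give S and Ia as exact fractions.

S = 250/7 in ≈ 35.714 in; Ia = 50/7 in ≈ 7.143 in

Adjust CN=40 to AMC I: 4.2·40/(10 − 0.058·40) → 168 ÷ (192/25) = 175/8 ≈ 21.875
S = 1000/(175/8) − 10 = 250/7 in ≈ 35.714 in
Initial abstraction Ia = S/5 = (250/7)/5 = 50/7 ≈ 7.143 in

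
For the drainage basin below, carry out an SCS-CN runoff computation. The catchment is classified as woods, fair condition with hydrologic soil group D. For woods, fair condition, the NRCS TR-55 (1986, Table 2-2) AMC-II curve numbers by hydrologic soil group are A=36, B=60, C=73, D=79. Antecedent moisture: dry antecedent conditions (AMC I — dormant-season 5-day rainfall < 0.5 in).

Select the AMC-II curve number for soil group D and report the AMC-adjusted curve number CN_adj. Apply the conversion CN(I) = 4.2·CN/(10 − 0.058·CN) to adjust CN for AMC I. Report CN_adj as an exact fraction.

CN_adj = 7900/129 ≈ 61.240

NRCS table: woods, fair condition, soil group D → CN(II) = 79
Dry (AMC I): CN(I) = 4.2·79/(10 − 0.058·79) = (1659/5)/(2709/500) = 7900/129 ≈ 61.240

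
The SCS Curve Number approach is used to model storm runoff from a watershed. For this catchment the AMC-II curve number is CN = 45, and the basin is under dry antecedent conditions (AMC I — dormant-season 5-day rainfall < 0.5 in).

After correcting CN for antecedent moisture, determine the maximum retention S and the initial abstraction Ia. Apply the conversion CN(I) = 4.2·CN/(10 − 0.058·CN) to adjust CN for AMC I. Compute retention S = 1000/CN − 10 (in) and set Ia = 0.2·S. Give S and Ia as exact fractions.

CN(I) from CN(II)=45: (4.2·45)/(10 − 0.058·45) = 18900/739 ≈ 25.575
Retention S: 1000/CN − 10 with CN=25.575 → S = 5500/189 ≈ 29.101 in
Initial abstraction Ia = S/5 = (5500/189)/5 = 1100/189 ≈ 5.820 in

S = 5500/189 in ≈ 29.101 in; Ia = 1100/189 in ≈ 5.820 in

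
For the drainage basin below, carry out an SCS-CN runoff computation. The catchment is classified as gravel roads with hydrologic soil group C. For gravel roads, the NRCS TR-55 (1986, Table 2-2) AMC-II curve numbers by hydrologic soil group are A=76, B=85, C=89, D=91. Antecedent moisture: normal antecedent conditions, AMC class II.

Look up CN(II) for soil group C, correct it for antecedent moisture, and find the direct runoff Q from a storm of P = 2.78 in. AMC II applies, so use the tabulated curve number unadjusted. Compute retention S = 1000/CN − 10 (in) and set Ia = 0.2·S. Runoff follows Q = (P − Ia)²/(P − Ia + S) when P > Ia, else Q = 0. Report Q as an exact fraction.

Q = 127035441/74630950 in ≈ 1.702 in

NRCS table: gravel roads, soil group C → CN(II) = 89
CN(II) = 89; AMC II needs no correction.
Max retention: S = 1000/89 − 10 = 110/89 in (≈ 1.236 in)
Ia = 0.2·(110/89) = 22/89 in ≈ 0.247 in
P − Ia = 2.780 − 0.247 = 11271/4450 ≈ 2.533 in (> 0, runoff occurs)
Q = (11271/4450)²/((11271/4450) + 110/89) = (127035441/19802500)/(16771/4450) = 127035441/74630950 in ≈ 1.702 in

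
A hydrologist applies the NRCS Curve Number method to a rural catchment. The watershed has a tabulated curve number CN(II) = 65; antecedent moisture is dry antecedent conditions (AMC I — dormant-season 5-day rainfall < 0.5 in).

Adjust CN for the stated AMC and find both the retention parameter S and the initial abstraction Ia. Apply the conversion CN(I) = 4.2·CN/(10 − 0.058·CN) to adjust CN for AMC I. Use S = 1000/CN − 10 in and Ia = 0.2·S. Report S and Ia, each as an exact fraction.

Dry (AMC I): CN(I) = 4.2·65/(10 − 0.058·65) = 273/(623/100) = 3900/89 ≈ 43.820
Retention S: 1000/CN − 10 with CN=43.820 → S = 500/39 ≈ 12.821 in
Ia = 0.2·(500/39) = 100/39 in ≈ 2.564 in

S = 500/39 in ≈ 12.821 in; Ia = 100/39 in ≈ 2.564 in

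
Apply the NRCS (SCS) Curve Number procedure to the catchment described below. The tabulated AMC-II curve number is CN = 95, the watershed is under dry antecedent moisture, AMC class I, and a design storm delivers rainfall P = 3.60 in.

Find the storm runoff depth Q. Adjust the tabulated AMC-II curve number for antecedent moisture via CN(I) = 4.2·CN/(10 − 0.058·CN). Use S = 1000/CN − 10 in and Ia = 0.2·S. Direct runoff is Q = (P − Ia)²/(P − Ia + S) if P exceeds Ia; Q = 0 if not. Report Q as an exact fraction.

Adjust CN=95 to AMC I: 4.2·95/(10 − 0.058·95) → 399 ÷ (449/100) = 39900/449 ≈ 88.864
Retention S: 1000/CN − 10 with CN=88.864 → S = 500/399 ≈ 1.253 in
Ia = 0.2S: 0.2·1.253 = 0.251 in (exactly 100/399)
Since P=3.600 > Ia=0.251: effective rainfall P−Ia = 6682/1995 in
Q: (6682/1995)² ÷ (9182/1995) = 22324562/9159045 in (≈ 2.437 in)

Q = 22324562/9159045 in ≈ 2.437 in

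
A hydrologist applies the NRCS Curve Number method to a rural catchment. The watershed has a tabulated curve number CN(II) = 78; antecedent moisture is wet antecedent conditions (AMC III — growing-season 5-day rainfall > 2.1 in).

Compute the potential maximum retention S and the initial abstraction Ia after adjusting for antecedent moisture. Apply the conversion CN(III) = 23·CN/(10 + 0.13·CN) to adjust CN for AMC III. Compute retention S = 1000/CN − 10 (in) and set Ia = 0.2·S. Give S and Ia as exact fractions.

Adjust CN=78 to AMC III: 23·78/(10 + 0.13·78) → 1794 ÷ (1007/50) = 89700/1007 ≈ 89.076
S = 1000/(89700/1007) − 10 = 1100/897 in ≈ 1.226 in
Initial abstraction Ia = S/5 = (1100/897)/5 = 220/897 ≈ 0.245 in

S = 1100/897 in ≈ 1.226 in; Ia = 220/897 in ≈ 0.245 in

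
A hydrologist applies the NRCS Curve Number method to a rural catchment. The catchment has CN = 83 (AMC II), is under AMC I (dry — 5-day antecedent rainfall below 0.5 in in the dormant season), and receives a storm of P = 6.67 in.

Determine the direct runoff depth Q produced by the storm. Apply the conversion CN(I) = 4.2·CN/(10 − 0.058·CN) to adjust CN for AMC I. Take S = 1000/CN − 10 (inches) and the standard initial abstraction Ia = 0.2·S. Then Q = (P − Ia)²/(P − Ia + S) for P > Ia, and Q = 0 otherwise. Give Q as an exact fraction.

Adjust CN=83 to AMC I: 4.2·83/(10 − 0.058·83) → (1743/5) ÷ (2593/500) = 174300/2593 ≈ 67.219
Retention S: 1000/CN − 10 with CN=67.219 → S = 8500/1743 ≈ 4.877 in
Initial abstraction Ia = S/5 = (8500/1743)/5 = 1700/1743 ≈ 0.975 in
P − Ia = 6.670 − 0.975 = 992581/174300 ≈ 5.695 in (> 0, runoff occurs)
Q: (992581/174300)² ÷ (1842581/174300) = 985217041561/321161868300 in (≈ 3.068 in)

Q = 985217041561/321161868300 in ≈ 3.068 in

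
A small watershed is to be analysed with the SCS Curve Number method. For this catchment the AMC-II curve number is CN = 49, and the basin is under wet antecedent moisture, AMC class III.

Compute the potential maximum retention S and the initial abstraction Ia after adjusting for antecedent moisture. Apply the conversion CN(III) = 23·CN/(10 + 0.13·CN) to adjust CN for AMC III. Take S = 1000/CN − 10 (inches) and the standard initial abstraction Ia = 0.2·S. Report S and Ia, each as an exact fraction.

Adjust CN=49 to AMC III: 23·49/(10 + 0.13·49) → 1127 ÷ (1637/100) = 112700/1637 ≈ 68.845
Retention S: 1000/CN − 10 with CN=68.845 → S = 5100/1127 ≈ 4.525 in
Ia = 0.2·(5100/1127) = 1020/1127 in ≈ 0.905 in

S = 5100/1127 in ≈ 4.525 in; Ia = 1020/1127 in ≈ 0.905 in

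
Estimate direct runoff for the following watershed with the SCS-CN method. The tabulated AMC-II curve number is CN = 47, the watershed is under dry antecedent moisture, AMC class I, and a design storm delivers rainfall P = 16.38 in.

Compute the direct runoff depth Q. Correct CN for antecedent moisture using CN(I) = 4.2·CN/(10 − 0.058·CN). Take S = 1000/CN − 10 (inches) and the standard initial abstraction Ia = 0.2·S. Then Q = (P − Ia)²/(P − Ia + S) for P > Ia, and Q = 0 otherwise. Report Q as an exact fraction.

Q = 295232482609/92203220550 in ≈ 3.202 in

Dry (AMC I): CN(I) = 4.2·47/(10 − 0.058·47) = (987/5)/(3637/500) = 98700/3637 ≈ 27.138
Max retention: S = 1000/(98700/3637) − 10 = 26500/987 in (≈ 26.849 in)
Initial abstraction Ia = S/5 = (26500/987)/5 = 5300/987 ≈ 5.370 in
P − Ia = 16.380 − 5.370 = 543353/49350 ≈ 11.010 in (> 0, runoff occurs)
Q: (543353/49350)² ÷ (1868353/49350) = 295232482609/92203220550 in (≈ 3.202 in)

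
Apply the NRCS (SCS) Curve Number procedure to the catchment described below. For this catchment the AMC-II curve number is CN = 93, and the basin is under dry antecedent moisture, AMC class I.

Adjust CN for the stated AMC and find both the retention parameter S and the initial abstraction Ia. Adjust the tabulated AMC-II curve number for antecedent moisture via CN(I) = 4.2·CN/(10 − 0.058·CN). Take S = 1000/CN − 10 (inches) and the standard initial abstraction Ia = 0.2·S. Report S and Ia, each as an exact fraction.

S = 500/279 in ≈ 1.792 in; Ia = 100/279 in ≈ 0.358 in

Dry (AMC I): CN(I) = 4.2·93/(10 − 0.058·93) = (1953/5)/(2303/500) = 27900/329 ≈ 84.802
Retention S: 1000/CN − 10 with CN=84.802 → S = 500/279 ≈ 1.792 in
Ia = 0.2·(500/279) = 100/279 in ≈ 0.358 in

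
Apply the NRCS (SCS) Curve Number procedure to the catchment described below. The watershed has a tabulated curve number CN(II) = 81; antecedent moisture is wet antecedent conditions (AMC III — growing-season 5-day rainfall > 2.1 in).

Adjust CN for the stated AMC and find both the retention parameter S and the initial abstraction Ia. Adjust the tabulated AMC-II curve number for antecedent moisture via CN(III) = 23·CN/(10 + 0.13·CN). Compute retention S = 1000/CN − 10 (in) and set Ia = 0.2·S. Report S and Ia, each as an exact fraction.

S = 1900/1863 in ≈ 1.020 in; Ia = 380/1863 in ≈ 0.204 in

Wet (AMC III): CN(III) = 23·81/(10 + 0.13·81) = 1863/(2053/100) = 186300/2053 ≈ 90.745
Retention S: 1000/CN − 10 with CN=90.745 → S = 1900/1863 ≈ 1.020 in
Initial abstraction Ia = S/5 = (1900/1863)/5 = 380/1863 ≈ 0.204 in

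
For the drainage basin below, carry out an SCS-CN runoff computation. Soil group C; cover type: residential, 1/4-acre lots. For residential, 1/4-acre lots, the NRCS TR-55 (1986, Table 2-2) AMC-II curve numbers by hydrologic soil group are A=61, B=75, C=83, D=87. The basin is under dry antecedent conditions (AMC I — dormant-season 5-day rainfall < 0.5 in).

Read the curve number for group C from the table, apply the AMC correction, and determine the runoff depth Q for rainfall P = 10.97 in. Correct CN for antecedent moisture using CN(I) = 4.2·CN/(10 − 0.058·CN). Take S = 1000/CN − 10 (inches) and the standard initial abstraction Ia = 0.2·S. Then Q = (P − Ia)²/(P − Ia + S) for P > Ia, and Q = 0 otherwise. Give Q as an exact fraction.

Q = 3034811369041/451797975300 in ≈ 6.717 in

NRCS table: residential, 1/4-acre lots, soil group C → CN(II) = 83
Dry (AMC I): CN(I) = 4.2·83/(10 − 0.058·83) = (1743/5)/(2593/500) = 174300/2593 ≈ 67.219
Max retention: S = 1000/(174300/2593) − 10 = 8500/1743 in (≈ 4.877 in)
Initial abstraction Ia = S/5 = (8500/1743)/5 = 1700/1743 ≈ 0.975 in
P − Ia = 10.970 − 0.975 = 1742071/174300 ≈ 9.995 in (> 0, runoff occurs)
Q: (1742071/174300)² ÷ (2592071/174300) = 3034811369041/451797975300 in (≈ 6.717 in)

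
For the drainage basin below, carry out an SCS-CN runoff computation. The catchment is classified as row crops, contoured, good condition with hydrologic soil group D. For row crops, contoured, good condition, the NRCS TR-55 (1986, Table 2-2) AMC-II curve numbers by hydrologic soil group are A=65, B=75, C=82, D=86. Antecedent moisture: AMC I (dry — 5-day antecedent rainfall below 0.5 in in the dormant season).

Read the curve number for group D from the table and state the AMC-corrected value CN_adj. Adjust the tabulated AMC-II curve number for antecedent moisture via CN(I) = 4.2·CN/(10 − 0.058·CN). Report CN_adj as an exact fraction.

CN_adj = 12900/179 ≈ 72.067

NRCS table: row crops, contoured, good condition, soil group D → CN(II) = 86
Adjust CN=86 to AMC I: 4.2·86/(10 − 0.058·86) → (1806/5) ÷ (1253/250) = 12900/179 ≈ 72.067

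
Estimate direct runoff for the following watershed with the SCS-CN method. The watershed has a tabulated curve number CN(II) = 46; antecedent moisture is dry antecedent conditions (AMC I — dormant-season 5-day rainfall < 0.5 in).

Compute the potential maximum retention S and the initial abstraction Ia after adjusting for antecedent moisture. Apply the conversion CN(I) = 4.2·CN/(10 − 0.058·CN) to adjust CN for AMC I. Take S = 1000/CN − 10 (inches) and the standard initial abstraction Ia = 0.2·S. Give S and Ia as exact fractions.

S = 4500/161 in ≈ 27.950 in; Ia = 900/161 in ≈ 5.590 in

Adjust CN=46 to AMC I: 4.2·46/(10 − 0.058·46) → (966/5) ÷ (1833/250) = 16100/611 ≈ 26.350
Max retention: S = 1000/(16100/611) − 10 = 4500/161 in (≈ 27.950 in)
Ia = 0.2S: 0.2·27.950 = 5.590 in (exactly 900/161)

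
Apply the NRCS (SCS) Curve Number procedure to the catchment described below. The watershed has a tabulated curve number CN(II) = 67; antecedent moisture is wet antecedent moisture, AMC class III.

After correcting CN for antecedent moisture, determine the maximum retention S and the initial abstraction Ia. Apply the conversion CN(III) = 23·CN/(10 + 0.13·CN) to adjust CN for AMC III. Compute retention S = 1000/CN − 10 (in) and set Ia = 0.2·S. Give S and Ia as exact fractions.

S = 3300/1541 in ≈ 2.141 in; Ia = 660/1541 in ≈ 0.428 in

Adjust CN=67 to AMC III: 23·67/(10 + 0.13·67) → 1541 ÷ (1871/100) = 154100/1871 ≈ 82.362
Retention S: 1000/CN − 10 with CN=82.362 → S = 3300/1541 ≈ 2.141 in
Initial abstraction Ia = S/5 = (3300/1541)/5 = 660/1541 ≈ 0.428 in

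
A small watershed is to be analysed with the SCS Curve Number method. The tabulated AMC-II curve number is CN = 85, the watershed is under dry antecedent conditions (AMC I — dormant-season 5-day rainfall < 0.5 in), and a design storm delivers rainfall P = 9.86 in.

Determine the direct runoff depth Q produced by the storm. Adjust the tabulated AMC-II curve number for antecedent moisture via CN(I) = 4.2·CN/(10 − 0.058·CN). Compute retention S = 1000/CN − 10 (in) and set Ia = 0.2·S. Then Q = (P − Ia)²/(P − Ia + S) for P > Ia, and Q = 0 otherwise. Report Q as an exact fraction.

CN(I) from CN(II)=85: (4.2·85)/(10 − 0.058·85) = 11900/169 ≈ 70.414
Retention S: 1000/CN − 10 with CN=70.414 → S = 500/119 ≈ 4.202 in
Ia = 0.2S: 0.2·4.202 = 0.840 in (exactly 100/119)
Since P=9.860 > Ia=0.840: effective rainfall P−Ia = 53667/5950 in
Runoff Q = (P−Ia)²/(P−Ia+S) = (9.020)²/(9.020+4.202) = 2880146889/468068650 ≈ 6.153 in

Q = 2880146889/468068650 in ≈ 6.153 in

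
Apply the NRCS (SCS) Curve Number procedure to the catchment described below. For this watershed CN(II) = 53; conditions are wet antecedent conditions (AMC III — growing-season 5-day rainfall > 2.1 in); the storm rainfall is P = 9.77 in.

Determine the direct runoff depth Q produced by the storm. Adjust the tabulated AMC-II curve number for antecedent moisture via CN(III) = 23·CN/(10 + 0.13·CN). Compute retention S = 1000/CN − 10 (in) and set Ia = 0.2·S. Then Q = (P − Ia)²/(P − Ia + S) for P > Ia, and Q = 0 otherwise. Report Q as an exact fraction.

Adjust CN=53 to AMC III: 23·53/(10 + 0.13·53) → 1219 ÷ (1689/100) = 121900/1689 ≈ 72.173
Retention S: 1000/CN − 10 with CN=72.173 → S = 4700/1219 ≈ 3.856 in
Initial abstraction Ia = S/5 = (4700/1219)/5 = 940/1219 ≈ 0.771 in
P − Ia = 9.770 − 0.771 = 1096963/121900 ≈ 8.999 in (> 0, runoff occurs)
Q: (1096963/121900)² ÷ (1566963/121900) = 1203327823369/191012789700 in (≈ 6.300 in)

Q = 1203327823369/191012789700 in ≈ 6.300 in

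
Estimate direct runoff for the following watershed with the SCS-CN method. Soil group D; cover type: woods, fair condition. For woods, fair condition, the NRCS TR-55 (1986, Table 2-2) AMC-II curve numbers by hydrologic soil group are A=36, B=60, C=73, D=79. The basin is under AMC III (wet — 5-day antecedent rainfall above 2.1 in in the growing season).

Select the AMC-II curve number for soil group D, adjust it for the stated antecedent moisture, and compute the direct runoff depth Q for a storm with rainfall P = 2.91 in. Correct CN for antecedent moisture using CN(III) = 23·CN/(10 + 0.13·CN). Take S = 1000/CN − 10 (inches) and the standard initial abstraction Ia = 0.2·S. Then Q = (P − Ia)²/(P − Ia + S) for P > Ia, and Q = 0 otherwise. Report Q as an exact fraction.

NRCS table: woods, fair condition, soil group D → CN(II) = 79
Wet (AMC III): CN(III) = 23·79/(10 + 0.13·79) = 1817/(2027/100) = 181700/2027 ≈ 89.640
Max retention: S = 1000/(181700/2027) − 10 = 2100/1817 in (≈ 1.156 in)
Ia = 0.2·(2100/1817) = 420/1817 in ≈ 0.231 in
P − Ia = 2.910 − 0.231 = 486747/181700 ≈ 2.679 in (> 0, runoff occurs)
Q = (486747/181700)²/((486747/181700) + 2100/1817) = (236922642009/33014890000)/(696747/181700) = 78974214003/42199643300 in ≈ 1.871 in

Q = 78974214003/42199643300 in ≈ 1.871 in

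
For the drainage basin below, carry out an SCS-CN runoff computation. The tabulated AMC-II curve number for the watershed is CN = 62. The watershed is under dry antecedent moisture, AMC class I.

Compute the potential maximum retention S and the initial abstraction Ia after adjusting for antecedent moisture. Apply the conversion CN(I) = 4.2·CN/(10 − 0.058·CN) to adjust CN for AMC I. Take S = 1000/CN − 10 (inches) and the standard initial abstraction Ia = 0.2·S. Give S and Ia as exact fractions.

Dry (AMC I): CN(I) = 4.2·62/(10 − 0.058·62) = (1302/5)/(1601/250) = 65100/1601 ≈ 40.662
Max retention: S = 1000/(65100/1601) − 10 = 9500/651 in (≈ 14.593 in)
Ia = 0.2S: 0.2·14.593 = 2.919 in (exactly 1900/651)

S = 9500/651 in ≈ 14.593 in; Ia = 1900/651 in ≈ 2.919 in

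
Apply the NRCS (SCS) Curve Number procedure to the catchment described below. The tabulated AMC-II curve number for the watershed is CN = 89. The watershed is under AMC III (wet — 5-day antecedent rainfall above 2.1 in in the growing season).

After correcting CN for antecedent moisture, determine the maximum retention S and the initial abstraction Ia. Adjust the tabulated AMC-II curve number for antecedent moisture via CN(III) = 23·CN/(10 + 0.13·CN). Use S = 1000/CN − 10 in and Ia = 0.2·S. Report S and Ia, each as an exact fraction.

Wet (AMC III): CN(III) = 23·89/(10 + 0.13·89) = 2047/(2157/100) = 204700/2157 ≈ 94.900
S = 1000/(204700/2157) − 10 = 1100/2047 in ≈ 0.537 in
Initial abstraction Ia = S/5 = (1100/2047)/5 = 220/2047 ≈ 0.107 in

S = 1100/2047 in ≈ 0.537 in; Ia = 220/2047 in ≈ 0.107 in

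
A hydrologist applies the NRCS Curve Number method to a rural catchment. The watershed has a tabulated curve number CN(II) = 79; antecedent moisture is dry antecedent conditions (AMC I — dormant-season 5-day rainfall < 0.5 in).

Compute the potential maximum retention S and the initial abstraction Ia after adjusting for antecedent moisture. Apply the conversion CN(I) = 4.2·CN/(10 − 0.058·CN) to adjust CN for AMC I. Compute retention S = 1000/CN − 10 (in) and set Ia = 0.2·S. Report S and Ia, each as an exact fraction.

Dry (AMC I): CN(I) = 4.2·79/(10 − 0.058·79) = (1659/5)/(2709/500) = 7900/129 ≈ 61.240
Retention S: 1000/CN − 10 with CN=61.240 → S = 500/79 ≈ 6.329 in
Ia = 0.2·(500/79) = 100/79 in ≈ 1.266 in

S = 500/79 in ≈ 6.329 in; Ia = 100/79 in ≈ 1.266 in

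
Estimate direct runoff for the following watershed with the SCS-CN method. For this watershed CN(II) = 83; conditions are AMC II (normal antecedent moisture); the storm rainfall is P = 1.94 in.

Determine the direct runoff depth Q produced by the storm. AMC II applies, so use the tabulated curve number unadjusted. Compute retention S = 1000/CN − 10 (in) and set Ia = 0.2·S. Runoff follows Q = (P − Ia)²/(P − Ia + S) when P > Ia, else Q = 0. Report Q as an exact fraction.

Q = 40335201/61631650 in ≈ 0.654 in

AMC II — tabulated CN = 83 applies directly.
Max retention: S = 1000/83 − 10 = 170/83 in (≈ 2.048 in)
Initial abstraction Ia = S/5 = (170/83)/5 = 34/83 ≈ 0.410 in
Since P=1.940 > Ia=0.410: effective rainfall P−Ia = 6351/4150 in
Q: (6351/4150)² ÷ (14851/4150) = 40335201/61631650 in (≈ 0.654 in)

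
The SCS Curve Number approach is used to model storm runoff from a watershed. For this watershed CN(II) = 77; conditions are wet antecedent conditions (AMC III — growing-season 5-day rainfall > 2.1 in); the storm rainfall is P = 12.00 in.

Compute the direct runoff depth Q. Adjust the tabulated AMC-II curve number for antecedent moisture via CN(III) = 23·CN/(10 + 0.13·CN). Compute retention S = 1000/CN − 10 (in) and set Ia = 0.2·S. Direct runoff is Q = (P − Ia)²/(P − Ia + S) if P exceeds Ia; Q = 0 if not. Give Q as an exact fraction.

Adjust CN=77 to AMC III: 23·77/(10 + 0.13·77) → 1771 ÷ (2001/100) = 7700/87 ≈ 88.506
S = 1000/(7700/87) − 10 = 100/77 in ≈ 1.299 in
Ia = 0.2·(100/77) = 20/77 in ≈ 0.260 in
Since P=12.000 > Ia=0.260: effective rainfall P−Ia = 904/77 in
Runoff Q = (P−Ia)²/(P−Ia+S) = (11.740)²/(11.740+1.299) = 204304/19327 ≈ 10.571 in

Q = 204304/19327 in ≈ 10.571 in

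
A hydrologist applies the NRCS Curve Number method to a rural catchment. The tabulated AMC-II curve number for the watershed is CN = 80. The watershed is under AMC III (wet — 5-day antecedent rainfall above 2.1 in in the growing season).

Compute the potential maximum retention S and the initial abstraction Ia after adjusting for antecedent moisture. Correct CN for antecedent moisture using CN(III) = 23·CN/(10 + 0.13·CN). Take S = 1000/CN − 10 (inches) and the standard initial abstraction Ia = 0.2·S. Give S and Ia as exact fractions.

S = 25/23 in ≈ 1.087 in; Ia = 5/23 in ≈ 0.217 in

Wet (AMC III): CN(III) = 23·80/(10 + 0.13·80) = 1840/(102/5) = 4600/51 ≈ 90.196
Max retention: S = 1000/(4600/51) − 10 = 25/23 in (≈ 1.087 in)
Ia = 0.2·(25/23) = 5/23 in ≈ 0.217 in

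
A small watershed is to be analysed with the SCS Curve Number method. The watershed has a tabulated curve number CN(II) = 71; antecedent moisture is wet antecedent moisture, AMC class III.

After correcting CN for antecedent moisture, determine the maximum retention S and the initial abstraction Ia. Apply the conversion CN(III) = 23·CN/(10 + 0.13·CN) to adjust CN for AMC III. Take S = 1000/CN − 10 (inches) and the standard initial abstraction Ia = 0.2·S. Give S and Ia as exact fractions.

CN(III) from CN(II)=71: (23·71)/(10 + 0.13·71) = 163300/1923 ≈ 84.919
Retention S: 1000/CN − 10 with CN=84.919 → S = 2900/1633 ≈ 1.776 in
Ia = 0.2S: 0.2·1.776 = 0.355 in (exactly 580/1633)

S = 2900/1633 in ≈ 1.776 in; Ia = 580/1633 in ≈ 0.355 in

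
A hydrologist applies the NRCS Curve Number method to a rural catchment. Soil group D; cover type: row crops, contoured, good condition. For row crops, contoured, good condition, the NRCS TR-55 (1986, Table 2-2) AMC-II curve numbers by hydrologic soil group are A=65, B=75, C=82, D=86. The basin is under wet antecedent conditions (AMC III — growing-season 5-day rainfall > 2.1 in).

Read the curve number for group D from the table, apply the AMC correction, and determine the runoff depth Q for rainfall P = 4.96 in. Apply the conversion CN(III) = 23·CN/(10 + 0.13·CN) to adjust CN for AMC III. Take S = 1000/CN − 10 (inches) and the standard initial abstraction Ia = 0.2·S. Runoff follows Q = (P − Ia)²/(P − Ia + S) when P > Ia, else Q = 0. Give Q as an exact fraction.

Q = 3548346624/844581275 in ≈ 4.201 in

NRCS table: row crops, contoured, good condition, soil group D → CN(II) = 86
Wet (AMC III): CN(III) = 23·86/(10 + 0.13·86) = 1978/(1059/50) = 98900/1059 ≈ 93.390
S = 1000/(98900/1059) − 10 = 700/989 in ≈ 0.708 in
Initial abstraction Ia = S/5 = (700/989)/5 = 140/989 ≈ 0.142 in
P − Ia = 4.960 − 0.142 = 119136/24725 ≈ 4.818 in (> 0, runoff occurs)
Runoff Q = (P−Ia)²/(P−Ia+S) = (4.818)²/(4.818+0.708) = 3548346624/844581275 ≈ 4.201 in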